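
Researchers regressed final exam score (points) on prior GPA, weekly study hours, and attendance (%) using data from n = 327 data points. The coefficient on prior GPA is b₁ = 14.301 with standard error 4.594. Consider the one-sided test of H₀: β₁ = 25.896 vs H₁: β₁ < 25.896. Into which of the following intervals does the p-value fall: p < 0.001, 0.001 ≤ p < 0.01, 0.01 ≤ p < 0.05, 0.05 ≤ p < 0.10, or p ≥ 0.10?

t = (14.301 − 25.896) / 4.594 = -2.524.
df = n − k − 1 = 327 − 3 − 1 = 323.
One-sided p = P(T_{323} < t) ≈ 0.0060.
So 0.001 ≤ p < 0.01.

0.001 ≤ p < 0.01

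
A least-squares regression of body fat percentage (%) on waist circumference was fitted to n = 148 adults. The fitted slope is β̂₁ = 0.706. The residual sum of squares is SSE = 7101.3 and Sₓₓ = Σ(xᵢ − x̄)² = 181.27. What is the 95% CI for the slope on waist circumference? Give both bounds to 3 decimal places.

(-0.318, 1.730)

MSE = SSE/(n − 2) = 7101.3/146 = 48.639.
SE(β̂₁) = √(MSE/Sₓₓ) = √(48.639/181.27) = 0.518.
df = n − 2 = 146.
t* = t_{0.025, 146} = 1.976346.
Margin = t* × SE = 1.976346 × 0.518 = 1.02375.
CI: 0.706 ± 1.02375 → (-0.318, 1.730).
With 95% confidence, each one-unit increase in waist circumference is associated with a change of between -0.318 and 1.730 % in body fat percentage.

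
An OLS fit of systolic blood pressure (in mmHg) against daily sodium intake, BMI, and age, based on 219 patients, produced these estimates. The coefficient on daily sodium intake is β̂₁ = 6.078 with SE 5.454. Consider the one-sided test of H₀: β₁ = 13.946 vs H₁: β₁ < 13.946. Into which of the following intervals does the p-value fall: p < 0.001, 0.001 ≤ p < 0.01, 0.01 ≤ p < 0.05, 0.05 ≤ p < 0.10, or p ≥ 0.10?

t = (6.078 − 13.946) / 5.454 = -1.443.
df = n − k − 1 = 219 − 3 − 1 = 215.
One-sided p = P(T_{215} < t) ≈ 0.0753.
So 0.05 ≤ p < 0.10.

0.05 ≤ p < 0.10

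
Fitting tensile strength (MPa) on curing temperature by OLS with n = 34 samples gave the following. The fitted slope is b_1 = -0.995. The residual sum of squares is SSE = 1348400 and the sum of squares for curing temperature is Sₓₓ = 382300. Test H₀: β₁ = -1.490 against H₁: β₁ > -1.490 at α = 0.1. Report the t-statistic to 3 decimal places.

MSE = SSE/(n − 2) = 1348400/32 = 42137.5.
SE(b_1) = √(MSE/Sₓₓ) = √(42137.5/382300) = 0.331996.
t = (-0.995 − (-1.490)) / 0.331996 = 1.491.
df = n − 2 = 32.
One-sided p ≈ 0.0729, which is < 0.1, so reject H₀.
There is evidence that the true slope on curing temperature exceeds -1.490 MPa per unit.

t = 1.491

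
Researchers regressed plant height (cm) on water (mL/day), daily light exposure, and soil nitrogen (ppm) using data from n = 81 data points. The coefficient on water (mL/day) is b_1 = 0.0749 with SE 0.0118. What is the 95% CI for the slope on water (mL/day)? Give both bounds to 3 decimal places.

(0.051, 0.098)

df = n − k − 1 = 81 − 3 − 1 = 77.
t* = t_{0.025, 77} = 1.991254.
Margin = t* × SE = 1.991254 × 0.0118 = 0.02350.
CI: 0.0749 ± 0.02350 → (0.051, 0.098).
With 95% confidence, each one-unit increase in water (mL/day) is associated with a change of between 0.051 and 0.098 cm in plant height, holding the other predictors fixed.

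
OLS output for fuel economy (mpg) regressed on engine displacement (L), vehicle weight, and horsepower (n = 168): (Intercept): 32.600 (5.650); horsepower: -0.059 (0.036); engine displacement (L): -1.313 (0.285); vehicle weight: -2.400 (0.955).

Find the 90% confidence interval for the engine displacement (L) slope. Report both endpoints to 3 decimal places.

Read off: b = -1.313, SE = 0.285 for engine displacement (L).
df = n − k − 1 = 168 − 3 − 1 = 164.
t* = t_{0.05, 164} = 1.654198.
Margin = t* × SE = 1.654198 × 0.285 = 0.47145.
CI: -1.313 ± 0.47145 → (-1.784, -0.842).

(-1.784, -0.842)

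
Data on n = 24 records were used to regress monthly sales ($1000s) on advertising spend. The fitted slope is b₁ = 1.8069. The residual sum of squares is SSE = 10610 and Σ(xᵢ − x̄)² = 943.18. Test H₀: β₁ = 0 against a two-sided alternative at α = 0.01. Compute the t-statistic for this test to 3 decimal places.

t = 2.527

MSE = SSE/(n − 2) = 10610/22 = 482.273.
SE(b₁) = √(MSE/Sₓₓ) = √(482.273/943.18) = 0.715071.
t = 1.8069 / 0.715071 = 2.527.
df = n − 2 = 22.
Two-sided p ≈ 0.0192, which is ≥ 0.01, so fail to reject H₀.
The data do not give significant evidence of an association between advertising spend and monthly sales.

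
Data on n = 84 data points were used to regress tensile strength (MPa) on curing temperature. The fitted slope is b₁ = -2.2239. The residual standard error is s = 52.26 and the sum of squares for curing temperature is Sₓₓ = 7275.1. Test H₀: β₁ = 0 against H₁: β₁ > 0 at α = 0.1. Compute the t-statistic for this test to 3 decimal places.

SE(b₁) = s/√Sₓₓ = 52.26/√7275.1 = 0.612703.
t = -2.2239 / 0.612703 = -3.630.
df = n − 2 = 82.
One-sided p ≈ 0.9998, which is ≥ 0.1, so fail to reject H₀.
The data do not give significant evidence that the true slope on curing temperature is positive.

t = -3.630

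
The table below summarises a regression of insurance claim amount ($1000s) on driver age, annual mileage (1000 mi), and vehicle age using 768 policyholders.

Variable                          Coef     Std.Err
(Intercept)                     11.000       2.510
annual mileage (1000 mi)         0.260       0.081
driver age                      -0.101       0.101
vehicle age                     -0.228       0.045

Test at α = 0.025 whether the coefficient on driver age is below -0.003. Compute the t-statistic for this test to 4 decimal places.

t = -0.9703

Read off: b = -0.101, SE = 0.101 for driver age.
H₀: β₁ = -0.003 vs H₁: β₁ < -0.003.
t = (-0.101 − (-0.003)) / 0.101 = -0.9703.
df = n − k − 1 = 768 − 3 − 1 = 764.
One-sided p ≈ 0.1661, which is ≥ 0.025, so fail to reject H₀.
The data do not give significant evidence that the true slope on driver age is below -0.003 $1000s per unit, holding the other predictors fixed.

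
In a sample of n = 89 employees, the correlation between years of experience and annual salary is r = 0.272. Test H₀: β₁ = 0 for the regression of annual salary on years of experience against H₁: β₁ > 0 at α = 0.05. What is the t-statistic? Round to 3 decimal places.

t = 2.636

t = r·√(n − 2)/√(1 − r²) = 0.272·√87/√0.926016 = 2.636.
df = n − 2 = 87.
One-sided p ≈ 0.0050, which is < 0.05, so reject H₀.
There is evidence of a linear association between years of experience and annual salary.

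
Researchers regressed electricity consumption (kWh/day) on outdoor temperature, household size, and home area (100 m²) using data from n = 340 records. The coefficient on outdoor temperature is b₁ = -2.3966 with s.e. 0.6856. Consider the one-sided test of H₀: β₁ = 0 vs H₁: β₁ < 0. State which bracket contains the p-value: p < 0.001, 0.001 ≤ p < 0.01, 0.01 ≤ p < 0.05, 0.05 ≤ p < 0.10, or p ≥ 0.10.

p < 0.001

t = -2.3966 / 0.6856 = -3.496.
df = n − k − 1 = 340 − 3 − 1 = 336.
One-sided p = P(T_{336} < t) ≈ 0.0003.
So p < 0.001.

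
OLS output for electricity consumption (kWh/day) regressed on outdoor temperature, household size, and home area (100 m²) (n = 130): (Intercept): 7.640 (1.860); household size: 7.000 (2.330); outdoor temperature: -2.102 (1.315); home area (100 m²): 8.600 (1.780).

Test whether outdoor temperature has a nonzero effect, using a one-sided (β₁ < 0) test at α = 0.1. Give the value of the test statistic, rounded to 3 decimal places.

t = -1.598

Read off: b = -2.102, SE = 1.315 for outdoor temperature.
H₀: β₁ = 0 vs H₁: β₁ < 0.
t = -2.102 / 1.315 = -1.598.
df = n − k − 1 = 130 − 3 − 1 = 126.
One-sided p ≈ 0.0562, which is < 0.1, so reject H₀.
There is evidence that the true slope on outdoor temperature is negative, holding the other predictors fixed.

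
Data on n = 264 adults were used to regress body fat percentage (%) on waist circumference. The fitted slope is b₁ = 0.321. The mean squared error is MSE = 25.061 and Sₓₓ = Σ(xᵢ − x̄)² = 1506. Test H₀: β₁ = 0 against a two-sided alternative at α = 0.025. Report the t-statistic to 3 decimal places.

t = 2.488

SE(b₁) = √(MSE/Sₓₓ) = √(25.061/1506) = 0.128999.
t = 0.321 / 0.128999 = 2.488.
df = n − 2 = 262.
Two-sided p ≈ 0.0135, which is < 0.025, so reject H₀.
There is evidence that waist circumference is associated with body fat percentage.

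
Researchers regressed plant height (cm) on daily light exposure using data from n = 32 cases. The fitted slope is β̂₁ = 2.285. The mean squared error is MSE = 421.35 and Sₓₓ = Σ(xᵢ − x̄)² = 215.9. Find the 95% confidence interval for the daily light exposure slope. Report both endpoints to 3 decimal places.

SE(β̂₁) = √(MSE/Sₓₓ) = √(421.35/215.9) = 1.397.
df = n − 2 = 30.
t* = t_{0.025, 30} = 2.042272.
Margin = t* × SE = 2.042272 × 1.397 = 2.85305.
CI: 2.285 ± 2.85305 → (-0.568, 5.138).
With 95% confidence, each one-unit increase in daily light exposure is associated with a change of between -0.568 and 5.138 cm in plant height.

(-0.568, 5.138)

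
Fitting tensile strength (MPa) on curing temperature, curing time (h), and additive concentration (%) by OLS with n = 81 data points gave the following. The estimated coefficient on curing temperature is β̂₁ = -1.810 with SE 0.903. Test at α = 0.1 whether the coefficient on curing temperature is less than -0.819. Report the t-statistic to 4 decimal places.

t = -1.0975

H₀: β₁ = -0.819 vs H₁: β₁ < -0.819.
t = (β̂₁ − β₁⁰)/SE = (-1.810 − (-0.819)) / 0.903 = -1.0975.
df = n − k − 1 = 81 − 3 − 1 = 77.
One-sided p ≈ 0.1379, which is ≥ 0.1, so fail to reject H₀.
The data do not give significant evidence that the true slope on curing temperature is below -0.819 MPa per unit, holding the other predictors fixed.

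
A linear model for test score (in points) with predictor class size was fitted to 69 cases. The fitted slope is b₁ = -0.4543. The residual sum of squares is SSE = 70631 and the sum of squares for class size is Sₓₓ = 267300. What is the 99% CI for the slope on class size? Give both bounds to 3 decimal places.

MSE = SSE/(n − 2) = 70631/67 = 1054.19.
SE(b₁) = √(MSE/Sₓₓ) = √(1054.19/267300) = 0.0628002.
df = n − 2 = 67.
t* = t_{0.005, 67} = 2.65122.
Margin = t* × SE = 2.65122 × 0.0628002 = 0.16650.
CI: -0.4543 ± 0.16650 → (-0.621, -0.288).
With 99% confidence, each one-unit increase in class size is associated with a change of between -0.621 and -0.288 points in test score.

(-0.621, -0.288)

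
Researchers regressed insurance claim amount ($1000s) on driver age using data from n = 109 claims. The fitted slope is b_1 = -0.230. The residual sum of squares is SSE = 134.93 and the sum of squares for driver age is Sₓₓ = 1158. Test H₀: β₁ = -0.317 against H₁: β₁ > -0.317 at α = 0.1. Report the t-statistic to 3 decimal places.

t = 2.636

MSE = SSE/(n − 2) = 134.93/107 = 1.26103.
SE(b_1) = √(MSE/Sₓₓ) = √(1.26103/1158) = 0.0329996.
t = (-0.230 − (-0.317)) / 0.0329996 = 2.636.
df = n − 2 = 107.
One-sided p ≈ 0.0048, which is < 0.1, so reject H₀.
There is evidence that the true slope on driver age exceeds -0.317 $1000s per unit.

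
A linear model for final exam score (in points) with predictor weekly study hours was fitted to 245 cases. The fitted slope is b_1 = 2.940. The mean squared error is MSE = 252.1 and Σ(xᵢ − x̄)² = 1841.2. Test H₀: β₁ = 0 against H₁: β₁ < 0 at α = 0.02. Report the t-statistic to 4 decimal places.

SE(b_1) = √(MSE/Sₓₓ) = √(252.1/1841.2) = 0.370029.
t = 2.940 / 0.370029 = 7.9453.
df = n − 2 = 243.
One-sided p ≈ 1.0000, which is ≥ 0.02, so fail to reject H₀.
The data do not give significant evidence that the true slope on weekly study hours is negative.

t = 7.9453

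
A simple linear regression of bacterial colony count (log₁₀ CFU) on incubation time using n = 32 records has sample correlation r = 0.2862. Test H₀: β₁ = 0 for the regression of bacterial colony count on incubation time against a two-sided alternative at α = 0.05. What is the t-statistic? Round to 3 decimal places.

t = r·√(n − 2)/√(1 − r²) = 0.2862·√30/√0.91809 = 1.636.
df = n − 2 = 30.
Two-sided p ≈ 0.1123, which is ≥ 0.05, so fail to reject H₀.
The data do not give significant evidence of a linear association between incubation time and bacterial colony count.

t = 1.636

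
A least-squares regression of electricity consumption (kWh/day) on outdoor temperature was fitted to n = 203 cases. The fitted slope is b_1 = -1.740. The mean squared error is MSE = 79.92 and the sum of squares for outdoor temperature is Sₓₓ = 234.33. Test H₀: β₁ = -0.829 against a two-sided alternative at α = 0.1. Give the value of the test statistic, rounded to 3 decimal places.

t = -1.560

SE(b_1) = √(MSE/Sₓₓ) = √(79.92/234.33) = 0.584001.
t = (-1.740 − (-0.829)) / 0.584001 = -1.560.
df = n − 2 = 201.
Two-sided p ≈ 0.1203, which is ≥ 0.1, so fail to reject H₀.
The data are consistent with a true slope of -0.829 kWh/day per unit of outdoor temperature.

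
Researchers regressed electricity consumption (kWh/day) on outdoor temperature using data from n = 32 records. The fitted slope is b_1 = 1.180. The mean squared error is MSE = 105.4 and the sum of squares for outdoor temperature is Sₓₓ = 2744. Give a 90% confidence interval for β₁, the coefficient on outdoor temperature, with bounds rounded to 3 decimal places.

SE(b_1) = √(MSE/Sₓₓ) = √(105.4/2744) = 0.195987.
df = n − 2 = 30.
t* = t_{0.05, 30} = 1.697261.
Margin = t* × SE = 1.697261 × 0.195987 = 0.33264.
CI: 1.180 ± 0.33264 → (0.847, 1.513).
With 90% confidence, each one-unit increase in outdoor temperature is associated with a change of between 0.847 and 1.513 kWh/day in electricity consumption.

(0.847, 1.513)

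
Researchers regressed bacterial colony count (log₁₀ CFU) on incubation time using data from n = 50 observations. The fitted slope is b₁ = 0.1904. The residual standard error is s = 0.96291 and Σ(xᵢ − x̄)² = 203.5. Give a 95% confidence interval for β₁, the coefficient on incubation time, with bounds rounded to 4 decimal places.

(0.0547, 0.3261)

SE(b₁) = s/√Sₓₓ = 0.96291/√203.5 = 0.0675.
df = n − 2 = 48.
t* = t_{0.025, 48} = 2.010635.
Margin = t* × SE = 2.010635 × 0.0675 = 0.135718.
CI: 0.1904 ± 0.135718 → (0.0547, 0.3261).
With 95% confidence, each one-unit increase in incubation time is associated with a change of between 0.0547 and 0.3261 log₁₀ CFU in bacterial colony count.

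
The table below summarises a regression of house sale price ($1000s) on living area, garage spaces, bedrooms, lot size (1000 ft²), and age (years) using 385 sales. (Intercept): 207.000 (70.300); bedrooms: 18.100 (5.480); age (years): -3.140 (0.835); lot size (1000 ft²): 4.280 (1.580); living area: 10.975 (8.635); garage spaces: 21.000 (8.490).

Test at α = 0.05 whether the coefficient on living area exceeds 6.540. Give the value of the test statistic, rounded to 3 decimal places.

Read off: b = 10.975, SE = 8.635 for living area.
H₀: β₁ = 6.540 vs H₁: β₁ > 6.540.
t = (10.975 − 6.540) / 8.635 = 0.514.
df = n − k − 1 = 385 − 5 − 1 = 379.
One-sided p ≈ 0.3039, which is ≥ 0.05, so fail to reject H₀.
The data do not give significant evidence that the true slope on living area exceeds 6.540 $1000s per unit, holding the other predictors fixed.

t = 0.514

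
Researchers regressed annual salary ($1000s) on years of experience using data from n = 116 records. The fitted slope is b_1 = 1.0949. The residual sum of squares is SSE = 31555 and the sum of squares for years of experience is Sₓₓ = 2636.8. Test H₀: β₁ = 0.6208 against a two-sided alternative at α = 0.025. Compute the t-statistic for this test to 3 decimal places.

MSE = SSE/(n − 2) = 31555/114 = 276.798.
SE(b_1) = √(MSE/Sₓₓ) = √(276.798/2636.8) = 0.323999.
t = (1.0949 − 0.6208) / 0.323999 = 1.463.
df = n − 2 = 114.
Two-sided p ≈ 0.1461, which is ≥ 0.025, so fail to reject H₀.
The data are consistent with a true slope of 0.6208 $1000s per unit of years of experience.

t = 1.463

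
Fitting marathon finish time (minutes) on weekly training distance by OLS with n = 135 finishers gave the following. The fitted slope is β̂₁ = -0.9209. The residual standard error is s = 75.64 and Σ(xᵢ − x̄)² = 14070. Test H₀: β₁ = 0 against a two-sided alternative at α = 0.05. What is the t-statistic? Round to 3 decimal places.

t = -1.444

SE(β̂₁) = s/√Sₓₓ = 75.64/√14070 = 0.637682.
t = -0.9209 / 0.637682 = -1.444.
df = n − 2 = 133.
Two-sided p ≈ 0.1511, which is ≥ 0.05, so fail to reject H₀.
The data do not give significant evidence of an association between weekly training distance and marathon finish time.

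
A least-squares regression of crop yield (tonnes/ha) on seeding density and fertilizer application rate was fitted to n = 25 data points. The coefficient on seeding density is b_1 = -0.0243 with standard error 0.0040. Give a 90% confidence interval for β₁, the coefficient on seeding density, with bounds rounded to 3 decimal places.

(-0.031, -0.017)

df = n − k − 1 = 25 − 2 − 1 = 22.
t* = t_{0.05, 22} = 1.717144.
Margin = t* × SE = 1.717144 × 0.0040 = 0.00687.
CI: -0.0243 ± 0.00687 → (-0.031, -0.017).
With 90% confidence, each one-unit increase in seeding density is associated with a change of between -0.031 and -0.017 tonnes/ha in crop yield, holding the other predictors fixed.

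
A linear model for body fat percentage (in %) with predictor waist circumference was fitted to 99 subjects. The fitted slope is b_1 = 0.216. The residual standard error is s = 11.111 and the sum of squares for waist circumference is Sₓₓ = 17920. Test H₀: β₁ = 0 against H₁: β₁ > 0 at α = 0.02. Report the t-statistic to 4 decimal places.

t = 2.6024

SE(b_1) = s/√Sₓₓ = 11.111/√17920 = 0.0830012.
t = 0.216 / 0.0830012 = 2.6024.
df = n − 2 = 97.
One-sided p ≈ 0.0054, which is < 0.02, so reject H₀.
There is evidence that the true slope on waist circumference is positive.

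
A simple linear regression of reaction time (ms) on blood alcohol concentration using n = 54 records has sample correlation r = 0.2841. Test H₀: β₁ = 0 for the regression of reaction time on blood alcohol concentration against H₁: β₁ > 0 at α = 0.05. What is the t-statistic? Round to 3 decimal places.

t = 2.137

t = r·√(n − 2)/√(1 − r²) = 0.2841·√52/√0.919287 = 2.137.
df = n − 2 = 52.
One-sided p ≈ 0.0187, which is < 0.05, so reject H₀.
There is evidence of a linear association between blood alcohol concentration and reaction time.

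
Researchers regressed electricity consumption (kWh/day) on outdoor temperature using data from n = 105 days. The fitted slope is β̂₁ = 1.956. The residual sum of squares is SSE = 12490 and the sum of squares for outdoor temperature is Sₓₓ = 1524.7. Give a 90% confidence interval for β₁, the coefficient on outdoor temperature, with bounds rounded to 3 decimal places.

MSE = SSE/(n − 2) = 12490/103 = 121.262.
SE(β̂₁) = √(MSE/Sₓₓ) = √(121.262/1524.7) = 0.282014.
df = n − 2 = 103.
t* = t_{0.05, 103} = 1.659782.
Margin = t* × SE = 1.659782 × 0.282014 = 0.46808.
CI: 1.956 ± 0.46808 → (1.488, 2.424).
With 90% confidence, each one-unit increase in outdoor temperature is associated with a change of between 1.488 and 2.424 kWh/day in electricity consumption.

(1.488, 2.424)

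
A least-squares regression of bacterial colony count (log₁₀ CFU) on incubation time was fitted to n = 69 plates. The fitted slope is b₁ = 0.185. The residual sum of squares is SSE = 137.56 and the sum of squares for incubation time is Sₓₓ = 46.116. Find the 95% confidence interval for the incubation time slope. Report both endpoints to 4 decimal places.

MSE = SSE/(n − 2) = 137.56/67 = 2.05313.
SE(b₁) = √(MSE/Sₓₓ) = √(2.05313/46.116) = 0.211.
df = n − 2 = 67.
t* = t_{0.025, 67} = 1.996008.
Margin = t* × SE = 1.996008 × 0.211 = 0.421158.
CI: 0.185 ± 0.421158 → (-0.2362, 0.6062).
With 95% confidence, each one-unit increase in incubation time is associated with a change of between -0.2362 and 0.6062 log₁₀ CFU in bacterial colony count.

(-0.2362, 0.6062)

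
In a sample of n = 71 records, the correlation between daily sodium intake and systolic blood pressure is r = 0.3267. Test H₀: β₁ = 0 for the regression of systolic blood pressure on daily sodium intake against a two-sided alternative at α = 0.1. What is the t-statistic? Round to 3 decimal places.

t = r·√(n − 2)/√(1 − r²) = 0.3267·√69/√0.893267 = 2.871.
df = n − 2 = 69.
Two-sided p ≈ 0.0054, which is < 0.1, so reject H₀.
There is evidence of a linear association between daily sodium intake and systolic blood pressure.

t = 2.871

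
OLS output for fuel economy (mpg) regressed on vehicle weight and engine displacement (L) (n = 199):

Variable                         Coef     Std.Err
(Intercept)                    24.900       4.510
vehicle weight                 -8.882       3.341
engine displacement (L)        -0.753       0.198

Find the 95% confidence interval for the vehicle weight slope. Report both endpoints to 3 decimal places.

(-15.471, -2.293)

Read off: b = -8.882, SE = 3.341 for vehicle weight.
df = n − k − 1 = 199 − 2 − 1 = 196.
t* = t_{0.025, 196} = 1.972141.
Margin = t* × SE = 1.972141 × 3.341 = 6.58892.
CI: -8.882 ± 6.58892 → (-15.471, -2.293).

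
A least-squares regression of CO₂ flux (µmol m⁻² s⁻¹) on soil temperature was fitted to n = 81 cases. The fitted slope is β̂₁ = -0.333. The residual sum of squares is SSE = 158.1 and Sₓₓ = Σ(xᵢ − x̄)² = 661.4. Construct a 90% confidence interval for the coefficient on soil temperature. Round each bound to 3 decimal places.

MSE = SSE/(n − 2) = 158.1/79 = 2.00127.
SE(β̂₁) = √(MSE/Sₓₓ) = √(2.00127/661.4) = 0.0550073.
df = n − 2 = 79.
t* = t_{0.05, 79} = 1.664371.
Margin = t* × SE = 1.664371 × 0.0550073 = 0.09155.
CI: -0.333 ± 0.09155 → (-0.425, -0.241).
With 90% confidence, each one-unit increase in soil temperature is associated with a change of between -0.425 and -0.241 µmol m⁻² s⁻¹ in CO₂ flux.

(-0.425, -0.241)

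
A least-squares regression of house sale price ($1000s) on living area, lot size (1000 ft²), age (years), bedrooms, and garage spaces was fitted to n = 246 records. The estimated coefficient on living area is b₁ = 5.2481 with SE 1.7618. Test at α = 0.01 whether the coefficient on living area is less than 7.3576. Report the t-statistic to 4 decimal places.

t = -1.1974

H₀: β₁ = 7.3576 vs H₁: β₁ < 7.3576.
t = (b₁ − β₁⁰)/SE = (5.2481 − 7.3576) / 1.7618 = -1.1974.
df = n − k − 1 = 246 − 5 − 1 = 240.
One-sided p ≈ 0.1162, which is ≥ 0.01, so fail to reject H₀.
The data do not give significant evidence that the true slope on living area is below 7.3576 $1000s per unit, holding the other predictors fixed.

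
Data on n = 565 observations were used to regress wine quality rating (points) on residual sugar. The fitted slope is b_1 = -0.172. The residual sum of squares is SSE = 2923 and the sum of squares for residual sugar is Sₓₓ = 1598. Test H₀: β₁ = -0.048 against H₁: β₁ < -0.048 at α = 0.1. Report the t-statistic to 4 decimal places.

t = -2.1755

MSE = SSE/(n − 2) = 2923/563 = 5.19183.
SE(b_1) = √(MSE/Sₓₓ) = √(5.19183/1598) = 0.0569996.
t = (-0.172 − (-0.048)) / 0.0569996 = -2.1755.
df = n − 2 = 563.
One-sided p ≈ 0.0150, which is < 0.1, so reject H₀.
There is evidence that the true slope on residual sugar is below -0.048 points per unit.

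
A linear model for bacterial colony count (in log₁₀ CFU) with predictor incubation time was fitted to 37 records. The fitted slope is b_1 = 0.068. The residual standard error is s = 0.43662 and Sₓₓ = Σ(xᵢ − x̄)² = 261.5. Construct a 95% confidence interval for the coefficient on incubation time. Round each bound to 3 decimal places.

(0.013, 0.123)

SE(b_1) = s/√Sₓₓ = 0.43662/√261.5 = 0.0270002.
df = n − 2 = 35.
t* = t_{0.025, 35} = 2.030108.
Margin = t* × SE = 2.030108 × 0.0270002 = 0.05481.
CI: 0.068 ± 0.05481 → (0.013, 0.123).
With 95% confidence, each one-unit increase in incubation time is associated with a change of between 0.013 and 0.123 log₁₀ CFU in bacterial colony count.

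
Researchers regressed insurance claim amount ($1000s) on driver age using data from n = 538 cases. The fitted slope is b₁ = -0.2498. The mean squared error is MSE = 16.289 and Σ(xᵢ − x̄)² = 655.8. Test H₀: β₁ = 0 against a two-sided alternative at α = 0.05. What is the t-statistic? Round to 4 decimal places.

t = -1.5850

SE(b₁) = √(MSE/Sₓₓ) = √(16.289/655.8) = 0.157602.
t = -0.2498 / 0.157602 = -1.5850.
df = n − 2 = 536.
Two-sided p ≈ 0.1136, which is ≥ 0.05, so fail to reject H₀.
The data do not give significant evidence of an association between driver age and insurance claim amount.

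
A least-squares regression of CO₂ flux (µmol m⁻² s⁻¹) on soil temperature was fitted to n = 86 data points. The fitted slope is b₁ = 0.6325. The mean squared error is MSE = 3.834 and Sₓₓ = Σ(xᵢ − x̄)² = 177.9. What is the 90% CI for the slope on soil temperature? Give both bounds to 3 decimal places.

(0.388, 0.877)

SE(b₁) = √(MSE/Sₓₓ) = √(3.834/177.9) = 0.146804.
df = n − 2 = 84.
t* = t_{0.05, 84} = 1.663197.
Margin = t* × SE = 1.663197 × 0.146804 = 0.24416.
CI: 0.6325 ± 0.24416 → (0.388, 0.877).
With 90% confidence, each one-unit increase in soil temperature is associated with a change of between 0.388 and 0.877 µmol m⁻² s⁻¹ in CO₂ flux.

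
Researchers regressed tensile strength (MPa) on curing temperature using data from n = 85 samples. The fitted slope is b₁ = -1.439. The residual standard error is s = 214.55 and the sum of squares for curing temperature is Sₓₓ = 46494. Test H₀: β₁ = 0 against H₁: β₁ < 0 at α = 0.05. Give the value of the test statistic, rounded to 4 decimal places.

SE(b₁) = s/√Sₓₓ = 214.55/√46494 = 0.995016.
t = -1.439 / 0.995016 = -1.4462.
df = n − 2 = 83.
One-sided p ≈ 0.0759, which is ≥ 0.05, so fail to reject H₀.
The data do not give significant evidence that the true slope on curing temperature is negative.

t = -1.4462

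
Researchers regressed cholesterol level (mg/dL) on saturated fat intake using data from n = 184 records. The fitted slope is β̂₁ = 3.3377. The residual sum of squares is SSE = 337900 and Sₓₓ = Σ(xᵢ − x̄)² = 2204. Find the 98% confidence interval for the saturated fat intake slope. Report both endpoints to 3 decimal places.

(1.184, 5.492)

MSE = SSE/(n − 2) = 337900/182 = 1856.59.
SE(β̂₁) = √(MSE/Sₓₓ) = √(1856.59/2204) = 0.91781.
df = n − 2 = 182.
t* = t_{0.01, 182} = 2.347011.
Margin = t* × SE = 2.347011 × 0.91781 = 2.15411.
CI: 3.3377 ± 2.15411 → (1.184, 5.492).
With 98% confidence, each one-unit increase in saturated fat intake is associated with a change of between 1.184 and 5.492 mg/dL in cholesterol level.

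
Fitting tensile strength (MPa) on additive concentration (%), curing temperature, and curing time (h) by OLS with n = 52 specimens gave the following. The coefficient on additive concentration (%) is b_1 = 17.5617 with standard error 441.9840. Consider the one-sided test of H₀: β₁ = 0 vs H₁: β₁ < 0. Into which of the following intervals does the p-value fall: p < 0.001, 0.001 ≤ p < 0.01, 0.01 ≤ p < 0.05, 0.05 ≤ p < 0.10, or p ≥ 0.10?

p ≥ 0.10

t = 17.5617 / 441.9840 = 0.040.
df = n − k − 1 = 52 − 3 − 1 = 48.
One-sided p = P(T_{48} < t) ≈ 0.5158.
So p ≥ 0.10.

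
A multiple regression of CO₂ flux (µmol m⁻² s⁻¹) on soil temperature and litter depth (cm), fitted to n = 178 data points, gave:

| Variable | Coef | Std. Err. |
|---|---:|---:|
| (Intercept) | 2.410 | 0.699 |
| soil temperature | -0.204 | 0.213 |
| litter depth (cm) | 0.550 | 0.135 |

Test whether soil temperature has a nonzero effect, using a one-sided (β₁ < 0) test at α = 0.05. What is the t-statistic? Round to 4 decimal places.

t = -0.9577

Read off: b = -0.204, SE = 0.213 for soil temperature.
H₀: β₁ = 0 vs H₁: β₁ < 0.
t = -0.204 / 0.213 = -0.9577.
df = n − k − 1 = 178 − 2 − 1 = 175.
One-sided p ≈ 0.1698, which is ≥ 0.05, so fail to reject H₀.
The data do not give significant evidence that the true slope on soil temperature is negative, holding the other predictors fixed.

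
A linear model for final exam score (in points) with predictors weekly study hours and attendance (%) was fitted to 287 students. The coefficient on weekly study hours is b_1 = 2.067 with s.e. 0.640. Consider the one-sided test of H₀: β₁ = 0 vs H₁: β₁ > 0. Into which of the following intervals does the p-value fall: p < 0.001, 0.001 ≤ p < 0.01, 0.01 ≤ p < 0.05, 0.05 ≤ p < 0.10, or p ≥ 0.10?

t = 2.067 / 0.640 = 3.230.
df = n − k − 1 = 287 − 2 − 1 = 284.
One-sided p = P(T_{284} > t) ≈ 0.0007.
So p < 0.001.

p < 0.001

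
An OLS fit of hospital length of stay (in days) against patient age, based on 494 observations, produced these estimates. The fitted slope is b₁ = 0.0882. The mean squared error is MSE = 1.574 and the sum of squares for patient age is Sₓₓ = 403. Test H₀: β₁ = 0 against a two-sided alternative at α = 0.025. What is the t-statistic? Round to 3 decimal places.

t = 1.411

SE(b₁) = √(MSE/Sₓₓ) = √(1.574/403) = 0.0624957.
t = 0.0882 / 0.0624957 = 1.411.
df = n − 2 = 492.
Two-sided p ≈ 0.1588, which is ≥ 0.025, so fail to reject H₀.
The data do not give significant evidence of an association between patient age and hospital length of stay.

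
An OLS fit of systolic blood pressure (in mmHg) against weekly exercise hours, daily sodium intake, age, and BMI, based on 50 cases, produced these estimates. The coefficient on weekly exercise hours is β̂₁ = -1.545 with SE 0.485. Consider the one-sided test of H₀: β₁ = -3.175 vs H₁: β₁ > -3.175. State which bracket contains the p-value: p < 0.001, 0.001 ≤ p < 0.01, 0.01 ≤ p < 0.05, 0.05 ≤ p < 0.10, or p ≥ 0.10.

t = (-1.545 − (-3.175)) / 0.485 = 3.361.
df = n − k − 1 = 50 − 4 − 1 = 45.
One-sided p = P(T_{45} > t) ≈ 0.0008.
So p < 0.001.

p < 0.001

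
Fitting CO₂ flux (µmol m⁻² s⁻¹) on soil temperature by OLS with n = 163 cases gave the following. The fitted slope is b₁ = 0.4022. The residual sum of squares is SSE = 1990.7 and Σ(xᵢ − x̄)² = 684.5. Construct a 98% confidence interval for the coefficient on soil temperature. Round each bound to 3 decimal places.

(0.086, 0.718)

MSE = SSE/(n − 2) = 1990.7/161 = 12.3646.
SE(b₁) = √(MSE/Sₓₓ) = √(12.3646/684.5) = 0.134401.
df = n − 2 = 161.
t* = t_{0.01, 161} = 2.349732.
Margin = t* × SE = 2.349732 × 0.134401 = 0.31581.
CI: 0.4022 ± 0.31581 → (0.086, 0.718).
With 98% confidence, each one-unit increase in soil temperature is associated with a change of between 0.086 and 0.718 µmol m⁻² s⁻¹ in CO₂ flux.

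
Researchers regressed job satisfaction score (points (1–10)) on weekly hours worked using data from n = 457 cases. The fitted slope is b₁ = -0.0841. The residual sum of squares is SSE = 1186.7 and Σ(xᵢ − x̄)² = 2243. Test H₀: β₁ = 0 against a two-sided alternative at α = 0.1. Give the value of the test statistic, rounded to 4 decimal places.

MSE = SSE/(n − 2) = 1186.7/455 = 2.60813.
SE(b₁) = √(MSE/Sₓₓ) = √(2.60813/2243) = 0.0340997.
t = -0.0841 / 0.0340997 = -2.4663.
df = n − 2 = 455.
Two-sided p ≈ 0.0140, which is < 0.1, so reject H₀.
There is evidence that weekly hours worked is associated with job satisfaction score.

t = -2.4663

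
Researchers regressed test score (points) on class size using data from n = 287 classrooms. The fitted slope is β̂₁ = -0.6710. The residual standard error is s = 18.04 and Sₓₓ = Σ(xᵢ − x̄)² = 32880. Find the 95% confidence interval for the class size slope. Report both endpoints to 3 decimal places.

SE(β̂₁) = s/√Sₓₓ = 18.04/√32880 = 0.099488.
df = n − 2 = 285.
t* = t_{0.025, 285} = 1.968323.
Margin = t* × SE = 1.968323 × 0.099488 = 0.19582.
CI: -0.6710 ± 0.19582 → (-0.867, -0.475).
With 95% confidence, each one-unit increase in class size is associated with a change of between -0.867 and -0.475 points in test score.

(-0.867, -0.475)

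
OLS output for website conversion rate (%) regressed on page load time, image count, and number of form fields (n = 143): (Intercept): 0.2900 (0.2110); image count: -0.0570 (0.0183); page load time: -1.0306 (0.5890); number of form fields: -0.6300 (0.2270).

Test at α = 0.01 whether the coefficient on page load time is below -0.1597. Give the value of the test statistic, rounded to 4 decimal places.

Read off: b = -1.0306, SE = 0.5890 for page load time.
H₀: β₁ = -0.1597 vs H₁: β₁ < -0.1597.
t = (-1.0306 − (-0.1597)) / 0.5890 = -1.4786.
df = n − k − 1 = 143 − 3 − 1 = 139.
One-sided p ≈ 0.0708, which is ≥ 0.01, so fail to reject H₀.
The data do not give significant evidence that the true slope on page load time is below -0.1597 % per unit, holding the other predictors fixed.

t = -1.4786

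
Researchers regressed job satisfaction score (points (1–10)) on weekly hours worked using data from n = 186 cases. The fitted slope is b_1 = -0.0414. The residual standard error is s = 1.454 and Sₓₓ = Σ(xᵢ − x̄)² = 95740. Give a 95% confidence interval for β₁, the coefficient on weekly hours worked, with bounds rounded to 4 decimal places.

SE(b_1) = s/√Sₓₓ = 1.454/√95740 = 0.00469913.
df = n − 2 = 184.
t* = t_{0.025, 184} = 1.972941.
Margin = t* × SE = 1.972941 × 0.00469913 = 0.009271.
CI: -0.0414 ± 0.009271 → (-0.0507, -0.0321).
With 95% confidence, each one-unit increase in weekly hours worked is associated with a change of between -0.0507 and -0.0321 points (1–10) in job satisfaction score.

(-0.0507, -0.0321)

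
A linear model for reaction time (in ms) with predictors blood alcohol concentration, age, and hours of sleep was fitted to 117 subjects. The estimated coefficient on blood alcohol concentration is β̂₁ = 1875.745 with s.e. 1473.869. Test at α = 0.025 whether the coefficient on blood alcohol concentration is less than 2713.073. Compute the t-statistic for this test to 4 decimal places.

H₀: β₁ = 2713.073 vs H₁: β₁ < 2713.073.
t = (β̂₁ − β₁⁰)/SE = (1875.745 − 2713.073) / 1473.869 = -0.5681.
df = n − k − 1 = 117 − 3 − 1 = 113.
One-sided p ≈ 0.2855, which is ≥ 0.025, so fail to reject H₀.
The data do not give significant evidence that the true slope on blood alcohol concentration is below 2713.073 ms per unit, holding the other predictors fixed.

t = -0.5681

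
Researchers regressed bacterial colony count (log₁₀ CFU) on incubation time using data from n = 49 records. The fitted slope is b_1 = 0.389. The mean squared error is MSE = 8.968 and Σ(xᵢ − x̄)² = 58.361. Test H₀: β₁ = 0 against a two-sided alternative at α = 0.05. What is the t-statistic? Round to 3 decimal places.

t = 0.992

SE(b_1) = √(MSE/Sₓₓ) = √(8.968/58.361) = 0.392.
t = 0.389 / 0.392 = 0.992.
df = n − 2 = 47.
Two-sided p ≈ 0.3261, which is ≥ 0.05, so fail to reject H₀.
The data do not give significant evidence of an association between incubation time and bacterial colony count.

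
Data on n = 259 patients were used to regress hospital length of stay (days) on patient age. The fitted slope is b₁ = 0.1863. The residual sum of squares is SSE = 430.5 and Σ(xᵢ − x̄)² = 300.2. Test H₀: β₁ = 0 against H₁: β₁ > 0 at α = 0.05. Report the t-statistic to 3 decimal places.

MSE = SSE/(n − 2) = 430.5/257 = 1.6751.
SE(b₁) = √(MSE/Sₓₓ) = √(1.6751/300.2) = 0.074699.
t = 0.1863 / 0.074699 = 2.494.
df = n − 2 = 257.
One-sided p ≈ 0.0066, which is < 0.05, so reject H₀.
There is evidence that the true slope on patient age is positive.

t = 2.494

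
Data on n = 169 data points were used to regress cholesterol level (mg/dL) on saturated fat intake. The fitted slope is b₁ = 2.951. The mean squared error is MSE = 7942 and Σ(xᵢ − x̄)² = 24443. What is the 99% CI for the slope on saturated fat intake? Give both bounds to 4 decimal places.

(1.4658, 4.4362)

SE(b₁) = √(MSE/Sₓₓ) = √(7942/24443) = 0.570017.
df = n − 2 = 167.
t* = t_{0.005, 167} = 2.605589.
Margin = t* × SE = 2.605589 × 0.570017 = 1.485230.
CI: 2.951 ± 1.485230 → (1.4658, 4.4362).
With 99% confidence, each one-unit increase in saturated fat intake is associated with a change of between 1.4658 and 4.4362 mg/dL in cholesterol level.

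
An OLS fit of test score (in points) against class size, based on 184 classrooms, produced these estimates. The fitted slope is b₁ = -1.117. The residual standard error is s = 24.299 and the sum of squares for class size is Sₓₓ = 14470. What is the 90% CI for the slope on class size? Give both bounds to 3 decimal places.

(-1.451, -0.783)

SE(b₁) = s/√Sₓₓ = 24.299/√14470 = 0.202001.
df = n − 2 = 182.
t* = t_{0.05, 182} = 1.653269.
Margin = t* × SE = 1.653269 × 0.202001 = 0.33396.
CI: -1.117 ± 0.33396 → (-1.451, -0.783).
With 90% confidence, each one-unit increase in class size is associated with a change of between -1.451 and -0.783 points in test score.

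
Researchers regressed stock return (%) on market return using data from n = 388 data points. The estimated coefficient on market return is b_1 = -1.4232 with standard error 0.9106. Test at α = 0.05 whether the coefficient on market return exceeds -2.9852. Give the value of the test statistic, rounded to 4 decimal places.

t = 1.7154

H₀: β₁ = -2.9852 vs H₁: β₁ > -2.9852.
t = (b_1 − β₁⁰)/SE = (-1.4232 − (-2.9852)) / 0.9106 = 1.7154.
df = n − 2 = 388 − 2 = 386.
One-sided p ≈ 0.0435, which is < 0.05, so reject H₀.
There is evidence that the true slope on market return exceeds -2.9852 % per unit.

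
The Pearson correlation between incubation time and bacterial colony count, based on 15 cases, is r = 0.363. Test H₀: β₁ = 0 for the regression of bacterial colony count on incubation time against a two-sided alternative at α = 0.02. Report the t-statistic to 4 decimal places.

t = r·√(n − 2)/√(1 − r²) = 0.363·√13/√0.868231 = 1.4046.
df = n − 2 = 13.
Two-sided p ≈ 0.1836, which is ≥ 0.02, so fail to reject H₀.
The data do not give significant evidence of a linear association between incubation time and bacterial colony count.

t = 1.4046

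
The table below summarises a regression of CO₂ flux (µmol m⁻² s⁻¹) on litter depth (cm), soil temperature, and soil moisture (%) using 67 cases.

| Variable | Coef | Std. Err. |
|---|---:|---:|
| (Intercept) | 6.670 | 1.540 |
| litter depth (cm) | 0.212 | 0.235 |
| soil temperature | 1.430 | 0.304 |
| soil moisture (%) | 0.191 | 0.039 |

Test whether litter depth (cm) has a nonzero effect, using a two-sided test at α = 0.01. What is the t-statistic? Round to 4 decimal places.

Read off: b = 0.212, SE = 0.235 for litter depth (cm).
H₀: β₁ = 0 vs H₁: β₁ ≠ 0.
t = 0.212 / 0.235 = 0.9021.
df = n − k − 1 = 67 − 3 − 1 = 63.
Two-sided p ≈ 0.3704, which is ≥ 0.01, so fail to reject H₀.
The data do not give significant evidence of an association between litter depth (cm) and CO₂ flux, after adjusting for the other predictors.

t = 0.9021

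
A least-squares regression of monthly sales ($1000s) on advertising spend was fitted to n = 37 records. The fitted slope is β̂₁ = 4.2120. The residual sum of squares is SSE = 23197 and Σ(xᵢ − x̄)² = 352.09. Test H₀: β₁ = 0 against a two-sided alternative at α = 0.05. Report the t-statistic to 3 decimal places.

t = 3.070

MSE = SSE/(n − 2) = 23197/35 = 662.771.
SE(β̂₁) = √(MSE/Sₓₓ) = √(662.771/352.09) = 1.372.
t = 4.2120 / 1.372 = 3.070.
df = n − 2 = 35.
Two-sided p ≈ 0.0041, which is < 0.05, so reject H₀.
There is evidence that advertising spend is associated with monthly sales.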